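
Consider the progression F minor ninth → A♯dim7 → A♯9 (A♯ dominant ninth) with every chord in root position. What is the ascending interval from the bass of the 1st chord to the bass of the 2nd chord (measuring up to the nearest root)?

augmented 3rd

The roots are F and A♯.
From F to A♯: 5 semitones over a third = augmented.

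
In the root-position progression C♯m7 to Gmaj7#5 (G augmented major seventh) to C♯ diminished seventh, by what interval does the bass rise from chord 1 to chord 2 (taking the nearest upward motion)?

diminished 5th

The roots are C♯ and G.
C♯ up to G is 6 semitones, a half step narrower than a perfect fifth, so the interval is diminished.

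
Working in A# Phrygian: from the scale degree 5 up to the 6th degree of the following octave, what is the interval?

m9

Spelling A# Phrygian: A# B C# D# E# F# G#.
So we need the interval from E# up to F#.
E# up to F# is 13 semitones, a half step narrower than a major ninth, so the interval is minor.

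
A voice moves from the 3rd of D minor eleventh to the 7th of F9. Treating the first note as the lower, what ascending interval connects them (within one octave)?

m7

D minor eleventh has F as its 3rd, and F9 has Eb as its 7th.
From F to Eb: 10 semitones over a seventh = minor.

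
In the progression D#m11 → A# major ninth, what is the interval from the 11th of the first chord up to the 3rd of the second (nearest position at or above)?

augmented fourth

The 11th of D#m11 is G#; the 3rd of A# major ninth is C##.
G# up to C## is 6 semitones, a half step wider than a perfect fourth, so the interval is augmented.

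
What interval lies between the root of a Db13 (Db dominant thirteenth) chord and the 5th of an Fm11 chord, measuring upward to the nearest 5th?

major seventh

The root of Db13 (Db dominant thirteenth) is Db; the 5th of Fm11 is C.
From Db to C is 11 semitones, exactly the major seventh.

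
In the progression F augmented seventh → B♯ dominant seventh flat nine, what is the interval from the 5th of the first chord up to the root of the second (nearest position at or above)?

major seventh

F augmented seventh has C♯ as its 5th, and B♯ dominant seventh flat nine has B♯ as its root.
From C♯ to B♯ is 11 semitones, exactly the major seventh.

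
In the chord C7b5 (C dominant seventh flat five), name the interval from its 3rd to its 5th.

diminished third

Spelling the chord: C E Gb Bb.
The 3rd is E and the 5th is Gb.
E up to Gb is 2 semitones, a whole step narrower than a major third, so the interval is diminished.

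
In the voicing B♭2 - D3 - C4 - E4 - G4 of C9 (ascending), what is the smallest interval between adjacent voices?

Adjacent intervals: B♭2→D3 = major third; D3→C4 = minor seventh; C4→E4 = major third; E4→G4 = minor third.
The smallest is E4 to G4, a minor third (3 semitones).

m3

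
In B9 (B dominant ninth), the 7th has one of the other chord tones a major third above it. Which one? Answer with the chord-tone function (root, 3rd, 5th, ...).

Spelling the chord: B-D#-F#-A-C#.
The 7th is A. A major third above A is C#.
C# is the chord's 9th.

9th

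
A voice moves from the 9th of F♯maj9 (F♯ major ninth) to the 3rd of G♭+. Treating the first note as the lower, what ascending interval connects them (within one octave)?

diminished third

F♯maj9 (F♯ major ninth) has G♯ as its 9th, and G♭+ has B♭ as its 3rd.
G♯ up to B♭ is 2 semitones, a whole step narrower than a major third, so the interval is diminished.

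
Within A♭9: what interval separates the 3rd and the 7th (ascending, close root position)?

A♭9: A♭-C-E♭-G♭-B♭.
The 3rd is C and the 7th is G♭.
5 letter names make it a fifth; at 6 semitones (a half step narrower than perfect) the quality is diminished.
This 3–7 tritone is the characteristic tension at the heart of the dominant sound.

diminished fifth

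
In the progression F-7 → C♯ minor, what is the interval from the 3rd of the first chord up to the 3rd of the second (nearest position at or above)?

F-7 has A♭ as its 3rd, and C♯ minor has E as its 3rd.
From A♭ to E: 8 semitones over a fifth = augmented.

augmented fifth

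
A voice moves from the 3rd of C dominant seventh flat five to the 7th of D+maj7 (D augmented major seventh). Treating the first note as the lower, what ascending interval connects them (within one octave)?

major sixth

C dominant seventh flat five has E as its 3rd, and D+maj7 (D augmented major seventh) has C♯ as its 7th.
Counting 6 letters and 9 half steps from E gives a major sixth.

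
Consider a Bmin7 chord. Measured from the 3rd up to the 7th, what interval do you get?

Spelling the chord: B D F# A.
The 3rd is D and the 7th is A.
D up to A spans 5 letter names and 7 semitones — a perfect fifth.

perfect fifth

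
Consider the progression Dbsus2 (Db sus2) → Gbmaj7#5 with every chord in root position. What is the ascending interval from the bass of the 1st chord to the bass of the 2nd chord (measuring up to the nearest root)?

The roots are Db and Gb.
Counting 4 letters and 5 half steps from Db gives a perfect fourth.

P4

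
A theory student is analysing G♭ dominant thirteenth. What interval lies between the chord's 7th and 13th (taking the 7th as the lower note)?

Spelling the chord: G♭–B♭–D♭–F♭–A♭–E♭.
That puts F♭ below E♭.
Counting 7 letters and 11 half steps from F♭ gives a major seventh.

major seventh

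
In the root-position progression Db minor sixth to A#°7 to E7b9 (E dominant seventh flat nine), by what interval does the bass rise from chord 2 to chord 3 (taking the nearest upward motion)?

The roots are A# and E.
5 letter names make it a fifth; at 6 semitones (a half step narrower than perfect) the quality is diminished.

diminished 5th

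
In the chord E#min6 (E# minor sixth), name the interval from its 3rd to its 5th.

major third

E#m6 (E# minor sixth): E#-G#-B#-C##.
3rd = G#; 5th = B#.
From G# to B# is 4 semitones, exactly the major third.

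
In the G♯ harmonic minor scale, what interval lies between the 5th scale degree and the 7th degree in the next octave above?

M10

Spelling the G♯ harmonic minor scale: G♯ A♯ B C♯ D♯ E F𝄪.
The 5th scale degree is D♯ and the degree 7 (up an octave) is F𝄪.
D♯ up to F𝄪 spans 10 letter names and 16 semitones — a major tenth.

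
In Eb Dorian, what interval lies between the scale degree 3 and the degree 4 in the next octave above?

Spelling Eb Dorian: Eb F Gb Ab Bb C Db.
So we need the interval from Gb up to Ab.
Counting 9 letters and 14 half steps from Gb gives a major ninth.

major ninth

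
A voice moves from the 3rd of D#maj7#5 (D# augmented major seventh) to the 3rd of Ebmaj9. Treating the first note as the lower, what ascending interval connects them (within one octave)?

diminished 2nd

D#maj7#5 (D# augmented major seventh) has F## as its 3rd, and Ebmaj9 has G as its 3rd.
From F## to G: 0 semitones over a second = diminished.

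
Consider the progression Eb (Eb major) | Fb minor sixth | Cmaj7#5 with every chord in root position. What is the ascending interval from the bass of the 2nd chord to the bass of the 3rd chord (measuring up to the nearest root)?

The roots are Fb and C.
From Fb to C: 8 semitones over a fifth = augmented.

A5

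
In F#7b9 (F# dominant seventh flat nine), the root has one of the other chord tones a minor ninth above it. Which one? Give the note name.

The chord tones of F#7b9 (F# dominant seventh flat nine) are F#-A#-C#-E-G.
The root is F#. A minor ninth above F# is G.
G is the chord's 9th.

G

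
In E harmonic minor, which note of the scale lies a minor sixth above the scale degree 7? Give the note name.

The scale is E F# G A B C D#.
The scale degree 7 is D#; a minor sixth above that is B — scale degree 5.

B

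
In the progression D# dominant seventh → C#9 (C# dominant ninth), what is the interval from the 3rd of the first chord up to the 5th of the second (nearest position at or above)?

D# dominant seventh has F## as its 3rd, and C#9 (C# dominant ninth) has G# as its 5th.
2 letter names make it a second; at 1 semitone (a half step narrower than major) the quality is minor.

m2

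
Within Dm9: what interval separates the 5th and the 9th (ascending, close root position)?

Dmin9 (D minor ninth) is spelled D F A C E.
So we need the interval from A up to E.
Counting 5 letters and 7 half steps from A gives a perfect fifth.

perfect fifth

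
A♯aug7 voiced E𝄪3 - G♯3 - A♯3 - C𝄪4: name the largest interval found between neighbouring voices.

Adjacent intervals: E𝄪3→G♯3 = diminished third; G♯3→A♯3 = major second; A♯3→C𝄪4 = major third.
The largest is A♯3 to C𝄪4, a major third (4 semitones).

major 3rd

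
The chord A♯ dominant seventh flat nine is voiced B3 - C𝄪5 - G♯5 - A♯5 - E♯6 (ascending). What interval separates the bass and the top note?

The outer voices are B3 and E♯6.
B up to E♯ is 30 semitones, a half step wider than a perfect 18th, so the interval is augmented.

augmented 18th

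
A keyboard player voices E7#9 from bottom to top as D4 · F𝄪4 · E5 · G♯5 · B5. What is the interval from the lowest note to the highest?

major thirteenth

The outer voices are D4 and B5.
Counting 13 letters and 21 half steps from D gives a major thirteenth.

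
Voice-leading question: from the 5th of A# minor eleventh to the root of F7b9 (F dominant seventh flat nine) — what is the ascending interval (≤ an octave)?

A# minor eleventh has E# as its 5th, and F7b9 (F dominant seventh flat nine) has F as its root.
E# up to F is 0 semitones, a whole step narrower than a major second, so the interval is diminished.

diminished second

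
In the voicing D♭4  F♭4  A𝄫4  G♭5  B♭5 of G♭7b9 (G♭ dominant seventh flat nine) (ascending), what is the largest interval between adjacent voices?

major seventh

Adjacent intervals: D♭4→F♭4 = minor third; F♭4→A𝄫4 = minor third; A𝄫4→G♭5 = major seventh; G♭5→B♭5 = major third.
The largest is A𝄫4 to G♭5, a major seventh (11 semitones).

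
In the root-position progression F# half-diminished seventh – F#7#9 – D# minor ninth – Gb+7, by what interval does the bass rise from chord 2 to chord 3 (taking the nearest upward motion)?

major 6th

The roots are F# and D#.
F# up to D# spans 6 letter names and 9 semitones — a major sixth.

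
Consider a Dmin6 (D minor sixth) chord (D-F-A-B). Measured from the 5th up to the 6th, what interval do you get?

That puts A below B.
From A to B is 2 semitones, exactly the major second.

major second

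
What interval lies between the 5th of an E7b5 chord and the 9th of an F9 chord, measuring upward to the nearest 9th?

major sixth

E7b5 has B♭ as its 5th, and F9 has G as its 9th.
From B♭ to G is 9 semitones, exactly the major sixth.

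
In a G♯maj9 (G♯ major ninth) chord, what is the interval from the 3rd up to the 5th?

The chord tones of G♯maj9 (G♯ major ninth) are G♯, B♯, D♯, F𝄪, A♯.
So we need the interval from B♯ up to D♯.
From B♯ to D♯: 3 semitones over a third = minor.

minor third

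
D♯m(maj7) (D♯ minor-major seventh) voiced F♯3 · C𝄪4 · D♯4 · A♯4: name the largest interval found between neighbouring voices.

Adjacent intervals: F♯3→C𝄪4 = augmented fifth; C𝄪4→D♯4 = minor second; D♯4→A♯4 = perfect fifth.
The largest is F♯3 to C𝄪4, an augmented fifth (8 semitones).

augmented fifth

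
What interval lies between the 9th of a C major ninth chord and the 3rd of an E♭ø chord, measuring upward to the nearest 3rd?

diminished fourth

C major ninth has D as its 9th, and E♭ø has G♭ as its 3rd.
From D to G♭: 4 semitones over a fourth = diminished.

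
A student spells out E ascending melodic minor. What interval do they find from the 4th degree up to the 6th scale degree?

M3

E melodic minor: E F# G A B C# D#.
4th degree = A; 6th degree = C#.
From A to C# is 4 semitones, exactly the major third.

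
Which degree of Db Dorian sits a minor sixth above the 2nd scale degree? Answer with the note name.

Cb

The scale is Db Eb Fb Gb Ab Bb Cb.
The 2nd scale degree is Eb; a minor sixth above that is Cb — scale degree 7.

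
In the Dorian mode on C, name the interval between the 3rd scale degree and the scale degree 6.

augmented 4th

C dorian: C D Eb F G A Bb.
So we need the interval from Eb up to A.
Eb up to A is 6 semitones, a half step wider than a perfect fourth, so the interval is augmented.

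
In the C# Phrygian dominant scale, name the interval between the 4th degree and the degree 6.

Spelling the C# Phrygian dominant scale: C# D E# F# G# A B.
4th degree = F#; scale degree 6 = A.
From F# to A: 3 semitones over a third = minor.

minor third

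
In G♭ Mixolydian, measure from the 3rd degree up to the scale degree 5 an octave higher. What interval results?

minor tenth

Spelling G♭ Mixolydian: G♭ A♭ B♭ C♭ D♭ E♭ F♭.
The 3rd degree is B♭ and the scale degree 5 (up an octave) is D♭.
B♭ up to D♭ is 15 semitones, a half step narrower than a major tenth, so the interval is minor.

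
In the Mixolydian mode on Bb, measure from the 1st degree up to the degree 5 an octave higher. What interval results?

perfect 12th

The scale runs Bb C D Eb F G Ab.
That puts Bb below F.
From Bb to F is 19 semitones, exactly the perfect twelfth.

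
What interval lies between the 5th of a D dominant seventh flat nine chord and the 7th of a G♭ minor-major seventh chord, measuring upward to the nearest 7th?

D dominant seventh flat nine has A as its 5th, and G♭ minor-major seventh has F as its 7th.
From A to F: 8 semitones over a sixth = minor.

minor sixth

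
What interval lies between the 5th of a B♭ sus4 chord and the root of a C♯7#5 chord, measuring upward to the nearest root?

The 5th of B♭ sus4 is F; the root of C♯7#5 is C♯.
F up to C♯ is 8 semitones, a half step wider than a perfect fifth, so the interval is augmented.

augmented fifth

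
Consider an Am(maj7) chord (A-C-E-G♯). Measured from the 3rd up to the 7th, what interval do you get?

augmented fifth

The 3rd is C and the 7th is G♯.
C up to G♯ is 8 semitones, a half step wider than a perfect fifth, so the interval is augmented.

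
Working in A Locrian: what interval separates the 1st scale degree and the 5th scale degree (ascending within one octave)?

Spelling A Locrian: A Bb C D Eb F G.
The 1st scale degree is A and the 5th degree is Eb.
A up to Eb is 6 semitones, a half step narrower than a perfect fifth, so the interval is diminished.

diminished fifth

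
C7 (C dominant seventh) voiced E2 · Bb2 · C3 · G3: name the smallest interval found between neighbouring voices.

Adjacent intervals: E2→Bb2 = diminished fifth; Bb2→C3 = major second; C3→G3 = perfect fifth.
The smallest is Bb2 to C3, a major second (2 semitones).

major second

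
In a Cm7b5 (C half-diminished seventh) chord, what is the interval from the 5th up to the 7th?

M3

C half-diminished seventh: C–E♭–G♭–B♭.
That puts G♭ below B♭.
From G♭ to B♭ is 4 semitones, exactly the major third.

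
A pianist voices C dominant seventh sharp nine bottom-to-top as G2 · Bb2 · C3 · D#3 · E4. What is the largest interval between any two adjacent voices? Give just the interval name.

minor 9th

Adjacent intervals: G2→Bb2 = minor third; Bb2→C3 = major second; C3→D#3 = augmented second; D#3→E4 = minor ninth.
The largest is D#3 to E4, a minor ninth (13 semitones).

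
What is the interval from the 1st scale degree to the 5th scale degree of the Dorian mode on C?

The scale runs C D Eb F G A Bb.
1st scale degree = C; scale degree 5 = G.
C up to G spans 5 letter names and 7 semitones — a perfect fifth.

perfect fifth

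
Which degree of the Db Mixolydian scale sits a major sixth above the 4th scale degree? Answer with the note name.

Eb

The scale is Db Eb F Gb Ab Bb Cb.
The 4th scale degree is Gb; a major sixth above that is Eb — scale degree 2.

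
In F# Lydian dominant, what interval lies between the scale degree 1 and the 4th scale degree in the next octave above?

augmented 11th

Spelling F# Lydian dominant: F# G# A# B# C# D# E.
The scale degree 1 is F# and the 4th degree (up an octave) is B#.
From F# to B#: 18 semitones over an eleventh = augmented.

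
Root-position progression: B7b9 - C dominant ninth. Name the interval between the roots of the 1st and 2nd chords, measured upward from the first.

minor 2nd

The roots are B and C.
B up to C is 1 semitone, a half step narrower than a major second, so the interval is minor.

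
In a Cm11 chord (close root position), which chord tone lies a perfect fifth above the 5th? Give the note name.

The chord tones of C minor eleventh are C, E♭, G, B♭, D, F.
The 5th is G. A perfect fifth above G is D.
D is the chord's 9th.

D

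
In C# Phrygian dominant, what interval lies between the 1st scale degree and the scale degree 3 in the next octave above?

M10

Spelling C# Phrygian dominant: C# D E# F# G# A B.
The 1st scale degree is C# and the degree 3 (up an octave) is E#.
C# up to E# spans 10 letter names and 16 semitones — a major tenth.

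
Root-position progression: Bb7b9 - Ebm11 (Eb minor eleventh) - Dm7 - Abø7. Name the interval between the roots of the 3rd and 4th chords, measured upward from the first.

d5

The roots are D and Ab.
D up to Ab is 6 semitones, a half step narrower than a perfect fifth, so the interval is diminished.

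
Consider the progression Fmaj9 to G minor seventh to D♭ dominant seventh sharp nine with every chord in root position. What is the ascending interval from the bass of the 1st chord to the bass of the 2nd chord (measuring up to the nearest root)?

The roots are F and G.
F up to G spans 2 letter names and 2 semitones — a major second.

major second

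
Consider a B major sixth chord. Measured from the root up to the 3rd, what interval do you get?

B major sixth is spelled B D# F# G#.
So we need the interval from B up to D#.
Counting 3 letters and 4 half steps from B gives a major third.

major third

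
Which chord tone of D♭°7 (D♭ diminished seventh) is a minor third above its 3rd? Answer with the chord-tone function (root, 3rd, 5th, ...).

5th

D♭dim7 (D♭ diminished seventh): D♭–F♭–A𝄫–C𝄫.
The 3rd is F♭. A minor third above F♭ is A𝄫.
A𝄫 is the chord's 5th.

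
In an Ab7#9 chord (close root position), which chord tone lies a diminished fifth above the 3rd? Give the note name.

Gb

Ab dominant seventh sharp nine is spelled Ab, C, Eb, Gb, B.
The 3rd is C. A diminished fifth above C is Gb.
Gb is the chord's 7th.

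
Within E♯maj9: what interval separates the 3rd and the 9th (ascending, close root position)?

E♯ major ninth is spelled E♯ G𝄪 B♯ D𝄪 F𝄪.
So we need the interval from G𝄪 up to F𝄪.
7 letter names make it a seventh; at 10 semitones (a half step narrower than major) the quality is minor.

minor seventh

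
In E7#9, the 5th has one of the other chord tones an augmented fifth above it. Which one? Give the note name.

F##

E7#9 (E dominant seventh sharp nine): E–G#–B–D–F##.
The 5th is B. An augmented fifth above B is F##.
F## is the chord's 9th.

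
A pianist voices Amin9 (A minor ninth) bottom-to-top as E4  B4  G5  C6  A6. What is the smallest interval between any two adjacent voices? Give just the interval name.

P4

Adjacent intervals: E4→B4 = perfect fifth; B4→G5 = minor sixth; G5→C6 = perfect fourth; C6→A6 = major sixth.
The smallest is G5 to C6, a perfect fourth (5 semitones).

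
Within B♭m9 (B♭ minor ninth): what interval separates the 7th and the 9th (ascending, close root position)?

major 3rd

B♭min9 (B♭ minor ninth) is spelled B♭-D♭-F-A♭-C.
That puts A♭ below C.
Counting 3 letters and 4 half steps from A♭ gives a major third.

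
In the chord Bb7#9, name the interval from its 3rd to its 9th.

Spelling the chord: Bb, D, F, Ab, C#.
3rd = D; 9th = C#.
From D to C# is 11 semitones, exactly the major seventh.

major seventh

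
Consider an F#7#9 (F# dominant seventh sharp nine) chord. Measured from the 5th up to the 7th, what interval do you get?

Spelling the chord: F#-A#-C#-E-G##.
So we need the interval from C# up to E.
3 letter names make it a third; at 3 semitones (a half step narrower than major) the quality is minor.

minor 3rd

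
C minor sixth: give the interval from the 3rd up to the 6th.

A4

Spelling the chord: C, Eb, G, A.
3rd = Eb; 6th = A.
From Eb to A: 6 semitones over a fourth = augmented.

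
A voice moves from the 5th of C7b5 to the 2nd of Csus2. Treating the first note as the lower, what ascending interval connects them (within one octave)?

The 5th of C7b5 is Gb; the 2nd of Csus2 is D.
From Gb to D: 8 semitones over a fifth = augmented.

augmented fifth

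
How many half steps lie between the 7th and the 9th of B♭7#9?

5

Spelling the chord: B♭-D-F-A♭-C♯.
A♭ to C♯ is an augmented third: 5 semitones.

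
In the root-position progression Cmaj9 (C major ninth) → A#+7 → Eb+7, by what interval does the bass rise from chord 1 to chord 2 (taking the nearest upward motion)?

A6

The roots are C and A#.
C up to A# is 10 semitones, a half step wider than a major sixth, so the interval is augmented.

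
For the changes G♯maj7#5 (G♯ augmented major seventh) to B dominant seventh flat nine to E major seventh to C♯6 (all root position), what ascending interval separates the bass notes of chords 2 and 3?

The roots are B and E.
Counting 4 letters and 5 half steps from B gives a perfect fourth.

P4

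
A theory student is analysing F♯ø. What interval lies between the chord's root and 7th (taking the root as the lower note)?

Spelling the chord: F♯ A C E.
The root is F♯ and the 7th is E.
F♯ up to E is 10 semitones, a half step narrower than a major seventh, so the interval is minor.

minor seventh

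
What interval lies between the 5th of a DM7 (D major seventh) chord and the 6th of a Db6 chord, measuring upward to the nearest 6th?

DM7 (D major seventh) has A as its 5th, and Db6 has Bb as its 6th.
From A to Bb: 1 semitone over a second = minor.

m2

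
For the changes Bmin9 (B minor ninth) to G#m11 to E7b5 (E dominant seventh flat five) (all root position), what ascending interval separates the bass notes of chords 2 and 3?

The roots are G# and E.
From G# to E: 8 semitones over a sixth = minor.

minor 6th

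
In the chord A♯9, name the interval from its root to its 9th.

The chord tones of A♯ dominant ninth are A♯-C𝄪-E♯-G♯-B♯.
Root = A♯; 9th = B♯.
Counting 9 letters and 14 half steps from A♯ gives a major ninth.

major ninth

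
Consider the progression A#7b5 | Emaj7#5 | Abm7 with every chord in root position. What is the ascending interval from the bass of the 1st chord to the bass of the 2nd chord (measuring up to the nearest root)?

The roots are A# and E.
A# up to E is 6 semitones, a half step narrower than a perfect fifth, so the interval is diminished.

d5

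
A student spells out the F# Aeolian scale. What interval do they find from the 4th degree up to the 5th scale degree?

Spelling the F# Aeolian scale: F# G# A B C# D E.
The 4th degree is B and the scale degree 5 is C#.
From B to C# is 2 semitones, exactly the major second.

major second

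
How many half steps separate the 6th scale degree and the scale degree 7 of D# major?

2

The scale is D# E# F## G# A# B# C##.
B# up to C## is a major second — 2 semitones.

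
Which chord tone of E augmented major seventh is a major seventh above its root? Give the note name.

E augmented major seventh: E–G#–B#–D#.
The root is E. A major seventh above E is D#.
D# is the chord's 7th.

D#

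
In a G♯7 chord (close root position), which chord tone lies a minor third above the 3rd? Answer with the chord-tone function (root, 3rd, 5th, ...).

5th

G♯7 (G♯ dominant seventh) is spelled G♯ B♯ D♯ F♯.
The 3rd is B♯. A minor third above B♯ is D♯.
D♯ is the chord's 5th.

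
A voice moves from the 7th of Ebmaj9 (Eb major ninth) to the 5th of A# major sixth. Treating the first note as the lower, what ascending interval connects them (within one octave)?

augmented second

The 7th of Ebmaj9 (Eb major ninth) is D; the 5th of A# major sixth is E#.
2 letter names make it a second; at 3 semitones (a half step wider than major) the quality is augmented.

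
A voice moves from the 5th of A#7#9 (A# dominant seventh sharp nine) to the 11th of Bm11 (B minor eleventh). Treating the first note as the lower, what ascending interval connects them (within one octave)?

The 5th of A#7#9 (A# dominant seventh sharp nine) is E#; the 11th of Bm11 (B minor eleventh) is E.
E# up to E is 11 semitones, a half step narrower than a perfect octave, so the interval is diminished.

diminished octave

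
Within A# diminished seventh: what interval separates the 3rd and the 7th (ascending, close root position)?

A#°7 is spelled A#–C#–E–G.
That puts C# below G.
5 letter names make it a fifth; at 6 semitones (a half step narrower than perfect) the quality is diminished.

diminished 5th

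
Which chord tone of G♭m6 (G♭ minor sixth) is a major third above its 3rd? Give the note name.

Db

G♭min6: G♭, B𝄫, D♭, E♭.
The 3rd is B𝄫. A major third above B𝄫 is D♭.
D♭ is the chord's 5th.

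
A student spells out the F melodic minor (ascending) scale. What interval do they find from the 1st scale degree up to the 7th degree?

major 7th

F melodic minor: F G Ab Bb C D E.
So we need the interval from F up to E.
From F to E is 11 semitones, exactly the major seventh.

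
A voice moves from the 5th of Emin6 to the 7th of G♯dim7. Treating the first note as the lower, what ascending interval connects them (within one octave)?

Emin6 has B as its 5th, and G♯dim7 has F as its 7th.
From B to F: 6 semitones over a fifth = diminished.

diminished fifth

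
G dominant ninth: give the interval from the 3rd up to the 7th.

diminished fifth

The chord tones of G dominant ninth are G–B–D–F–A.
That puts B below F.
From B to F: 6 semitones over a fifth = diminished.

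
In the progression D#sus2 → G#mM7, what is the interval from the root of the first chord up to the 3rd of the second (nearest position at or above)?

minor 6th

The root of D#sus2 is D#; the 3rd of G#mM7 is B.
6 letter names make it a sixth; at 8 semitones (a half step narrower than major) the quality is minor.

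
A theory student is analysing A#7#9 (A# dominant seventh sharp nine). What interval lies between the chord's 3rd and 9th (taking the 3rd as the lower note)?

major 7th

The chord tones of A#7#9 are A# C## E# G# B##.
So we need the interval from C## up to B##.
C## up to B## spans 7 letter names and 11 semitones — a major seventh.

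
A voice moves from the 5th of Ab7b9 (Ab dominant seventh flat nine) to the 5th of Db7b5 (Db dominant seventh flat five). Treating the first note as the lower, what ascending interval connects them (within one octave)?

Ab7b9 (Ab dominant seventh flat nine) has Eb as its 5th, and Db7b5 (Db dominant seventh flat five) has Abb as its 5th.
Eb up to Abb is 4 semitones, a half step narrower than a perfect fourth, so the interval is diminished.

diminished fourth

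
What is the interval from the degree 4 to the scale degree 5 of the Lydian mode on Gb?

Gb lydian: Gb Ab Bb C Db Eb F.
That puts C below Db.
From C to Db: 1 semitone over a second = minor.

minor second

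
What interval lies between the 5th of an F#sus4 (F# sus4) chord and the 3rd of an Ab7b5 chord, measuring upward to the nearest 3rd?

F#sus4 (F# sus4) has C# as its 5th, and Ab7b5 has C as its 3rd.
C# up to C is 11 semitones, a half step narrower than a perfect octave, so the interval is diminished.

diminished octave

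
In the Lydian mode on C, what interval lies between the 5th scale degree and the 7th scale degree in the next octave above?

major tenth

C lydian: C D E F# G A B.
The 5th scale degree is G and the 7th scale degree (up an octave) is B.
From G to B is 16 semitones, exactly the major tenth.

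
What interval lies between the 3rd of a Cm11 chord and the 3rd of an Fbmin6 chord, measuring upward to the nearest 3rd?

Cm11 has Eb as its 3rd, and Fbmin6 has Abb as its 3rd.
4 letter names make it a fourth; at 4 semitones (a half step narrower than perfect) the quality is diminished.

diminished fourth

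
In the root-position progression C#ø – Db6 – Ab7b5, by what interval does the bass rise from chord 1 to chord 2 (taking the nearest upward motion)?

diminished second

The roots are C# and Db.
C# up to Db is 0 semitones, a whole step narrower than a major second, so the interval is diminished.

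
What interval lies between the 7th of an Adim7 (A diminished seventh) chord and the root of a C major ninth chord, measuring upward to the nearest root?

The 7th of Adim7 (A diminished seventh) is Gb; the root of C major ninth is C.
4 letter names make it a fourth; at 6 semitones (a half step wider than perfect) the quality is augmented.

augmented 4th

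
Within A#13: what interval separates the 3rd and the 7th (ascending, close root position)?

Spelling the chord: A# C## E# G# B# F##.
That puts C## below G#.
5 letter names make it a fifth; at 6 semitones (a half step narrower than perfect) the quality is diminished.
This 3–7 tritone is the characteristic tension at the heart of the dominant sound.

d5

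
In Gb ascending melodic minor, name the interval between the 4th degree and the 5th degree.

major second

Gb melodic minor: Gb Ab Bbb Cb Db Eb F.
The 4th degree is Cb and the degree 5 is Db.
Cb up to Db spans 2 letter names and 2 semitones — a major second.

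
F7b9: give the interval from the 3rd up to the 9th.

F dominant seventh flat nine: F-A-C-Eb-Gb.
That puts A below Gb.
A up to Gb is 9 semitones, a whole step narrower than a major seventh, so the interval is diminished.

diminished 7th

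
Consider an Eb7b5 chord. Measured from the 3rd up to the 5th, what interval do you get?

diminished third

Eb7b5: Eb-G-Bbb-Db.
3rd = G; 5th = Bbb.
G up to Bbb is 2 semitones, a whole step narrower than a major third, so the interval is diminished.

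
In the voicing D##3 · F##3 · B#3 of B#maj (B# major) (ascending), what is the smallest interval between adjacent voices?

minor 3rd

Adjacent intervals: D##3→F##3 = minor third; F##3→B#3 = perfect fourth.
The smallest is D##3 to F##3, a minor third (3 semitones).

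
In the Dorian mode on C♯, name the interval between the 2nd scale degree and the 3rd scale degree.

minor second

C♯ dorian: C♯ D♯ E F♯ G♯ A♯ B.
That puts D♯ below E.
From D♯ to E: 1 semitone over a second = minor.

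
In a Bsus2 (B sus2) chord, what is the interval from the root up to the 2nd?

Spelling the chord: B–C#–F#.
That puts B below C#.
From B to C# is 2 semitones, exactly the major second.

major 2nd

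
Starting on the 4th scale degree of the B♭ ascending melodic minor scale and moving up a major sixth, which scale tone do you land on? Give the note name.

The scale is B♭ C D♭ E♭ F G A.
The 4th scale degree is E♭; a major sixth above that is C — scale degree 2.

C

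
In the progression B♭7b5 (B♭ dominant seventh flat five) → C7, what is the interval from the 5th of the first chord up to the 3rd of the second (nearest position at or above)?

B♭7b5 (B♭ dominant seventh flat five) has F♭ as its 5th, and C7 has E as its 3rd.
F♭ up to E is 12 semitones, a half step wider than a major seventh, so the interval is augmented.

augmented seventh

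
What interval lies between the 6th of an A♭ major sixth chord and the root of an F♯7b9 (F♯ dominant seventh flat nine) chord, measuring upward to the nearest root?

augmented 1st

The 6th of A♭ major sixth is F; the root of F♯7b9 (F♯ dominant seventh flat nine) is F♯.
1 letter names make it a unison; at 1 semitone (a half step wider than perfect) the quality is augmented.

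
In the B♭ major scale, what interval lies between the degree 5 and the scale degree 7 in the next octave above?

major 10th

The scale runs B♭ C D E♭ F G A.
The degree 5 is F and the 7th degree (up an octave) is A.
Counting 10 letters and 16 half steps from F gives a major tenth.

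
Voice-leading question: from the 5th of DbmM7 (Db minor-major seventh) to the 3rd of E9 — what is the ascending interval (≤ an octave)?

augmented seventh

The 5th of DbmM7 (Db minor-major seventh) is Ab; the 3rd of E9 is G#.
7 letter names make it a seventh; at 12 semitones (a half step wider than major) the quality is augmented.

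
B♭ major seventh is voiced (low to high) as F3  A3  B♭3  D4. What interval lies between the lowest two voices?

major 3rd

Those voices are F3 and A3.
From F to A is 4 semitones, exactly the major third.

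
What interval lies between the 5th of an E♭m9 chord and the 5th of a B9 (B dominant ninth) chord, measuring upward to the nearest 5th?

augmented 5th

E♭m9 has B♭ as its 5th, and B9 (B dominant ninth) has F♯ as its 5th.
B♭ up to F♯ is 8 semitones, a half step wider than a perfect fifth, so the interval is augmented.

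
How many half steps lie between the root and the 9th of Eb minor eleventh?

Spelling the chord: Eb Gb Bb Db F Ab.
Eb to F is a major ninth: 14 semitones.

14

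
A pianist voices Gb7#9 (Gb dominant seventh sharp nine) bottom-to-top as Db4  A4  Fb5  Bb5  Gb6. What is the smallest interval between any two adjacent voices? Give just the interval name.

augmented 4th

Adjacent intervals: Db4→A4 = augmented fifth; A4→Fb5 = diminished sixth; Fb5→Bb5 = augmented fourth; Bb5→Gb6 = minor sixth.
The smallest is Fb5 to Bb5, an augmented fourth (6 semitones).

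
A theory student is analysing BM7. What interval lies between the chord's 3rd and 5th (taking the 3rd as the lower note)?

Bmaj7: B–D♯–F♯–A♯.
So we need the interval from D♯ up to F♯.
3 letter names make it a third; at 3 semitones (a half step narrower than major) the quality is minor.

m3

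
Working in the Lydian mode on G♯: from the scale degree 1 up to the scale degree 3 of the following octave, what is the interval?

major 10th

G♯ lydian: G♯ A♯ B♯ C𝄪 D♯ E♯ F𝄪.
That puts G♯ below B♯.
From G♯ to B♯ is 16 semitones, exactly the major tenth.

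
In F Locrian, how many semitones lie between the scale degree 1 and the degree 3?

3

The scale is F Gb Ab Bb Cb Db Eb.
F up to Ab is a minor third — 3 semitones.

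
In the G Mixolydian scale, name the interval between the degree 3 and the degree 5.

minor third

G mixolydian: G A B C D E F.
So we need the interval from B up to D.
B up to D is 3 semitones, a half step narrower than a major third, so the interval is minor.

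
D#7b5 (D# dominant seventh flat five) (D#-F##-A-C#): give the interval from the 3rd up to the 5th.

diminished third

The 3rd is F## and the 5th is A.
From F## to A: 2 semitones over a third = diminished.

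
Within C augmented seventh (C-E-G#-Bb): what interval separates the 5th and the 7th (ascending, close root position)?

The 5th is G# and the 7th is Bb.
G# up to Bb is 2 semitones, a whole step narrower than a major third, so the interval is diminished.

diminished third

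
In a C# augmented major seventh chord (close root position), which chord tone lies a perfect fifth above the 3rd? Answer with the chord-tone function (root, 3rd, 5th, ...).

7th

The chord tones of C#maj7#5 (C# augmented major seventh) are C#–E#–G##–B#.
The 3rd is E#. A perfect fifth above E# is B#.
B# is the chord's 7th.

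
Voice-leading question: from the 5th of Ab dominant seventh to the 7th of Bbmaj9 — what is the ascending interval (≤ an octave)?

Ab dominant seventh has Eb as its 5th, and Bbmaj9 has A as its 7th.
From Eb to A: 6 semitones over a fourth = augmented.

augmented fourth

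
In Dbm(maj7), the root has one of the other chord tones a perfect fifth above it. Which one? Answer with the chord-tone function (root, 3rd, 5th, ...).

DbmM7 is spelled Db–Fb–Ab–C.
The root is Db. A perfect fifth above Db is Ab.
Ab is the chord's 5th.

5th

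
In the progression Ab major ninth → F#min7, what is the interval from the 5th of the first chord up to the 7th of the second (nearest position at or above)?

augmented unison

The 5th of Ab major ninth is Eb; the 7th of F#min7 is E.
1 letter names make it a unison; at 1 semitone (a half step wider than perfect) the quality is augmented.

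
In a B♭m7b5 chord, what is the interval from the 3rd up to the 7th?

perfect fifth

Spelling the chord: B♭–D♭–F♭–A♭.
That puts D♭ below A♭.
D♭ up to A♭ spans 5 letter names and 7 semitones — a perfect fifth.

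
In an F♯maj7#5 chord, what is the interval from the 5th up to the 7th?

minor third

Spelling the chord: F♯, A♯, C𝄪, E♯.
So we need the interval from C𝄪 up to E♯.
From C𝄪 to E♯: 3 semitones over a third = minor.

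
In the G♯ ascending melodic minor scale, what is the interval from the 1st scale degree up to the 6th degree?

major sixth

The scale runs G♯ A♯ B C♯ D♯ E♯ F𝄪.
The 1st scale degree is G♯ and the scale degree 6 is E♯.
G♯ up to E♯ spans 6 letter names and 9 semitones — a major sixth.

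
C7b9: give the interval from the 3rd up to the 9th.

diminished seventh

The chord tones of C7b9 (C dominant seventh flat nine) are C–E–G–B♭–D♭.
The 3rd is E and the 9th is D♭.
E up to D♭ is 9 semitones, a whole step narrower than a major seventh, so the interval is diminished.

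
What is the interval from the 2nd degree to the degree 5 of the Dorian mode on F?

perfect 4th

Spelling the Dorian mode on F: F G A♭ B♭ C D E♭.
So we need the interval from G up to C.
G up to C spans 4 letter names and 5 semitones — a perfect fourth.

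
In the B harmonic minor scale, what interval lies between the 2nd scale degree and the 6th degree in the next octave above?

diminished 12th

B harmonic minor: B C# D E F# G A#.
The 2nd scale degree is C# and the 6th scale degree (up an octave) is G.
12 letter names make it a twelfth; at 18 semitones (a half step narrower than perfect) the quality is diminished.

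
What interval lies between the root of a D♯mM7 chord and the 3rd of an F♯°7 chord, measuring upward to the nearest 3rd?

diminished 5th

D♯mM7 has D♯ as its root, and F♯°7 has A as its 3rd.
5 letter names make it a fifth; at 6 semitones (a half step narrower than perfect) the quality is diminished.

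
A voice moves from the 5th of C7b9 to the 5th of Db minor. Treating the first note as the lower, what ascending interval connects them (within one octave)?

C7b9 has G as its 5th, and Db minor has Ab as its 5th.
2 letter names make it a second; at 1 semitone (a half step narrower than major) the quality is minor.

m2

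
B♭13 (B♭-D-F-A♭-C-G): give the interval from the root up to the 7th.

That puts B♭ below A♭.
From B♭ to A♭: 10 semitones over a seventh = minor.

m7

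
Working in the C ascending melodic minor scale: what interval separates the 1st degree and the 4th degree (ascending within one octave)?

C melodic minor: C D E♭ F G A B.
The 1st degree is C and the scale degree 4 is F.
C up to F spans 4 letter names and 5 semitones — a perfect fourth.

P4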